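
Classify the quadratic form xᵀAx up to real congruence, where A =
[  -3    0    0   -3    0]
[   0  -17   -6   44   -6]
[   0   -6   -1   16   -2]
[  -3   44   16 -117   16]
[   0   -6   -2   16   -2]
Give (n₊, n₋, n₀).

Answer: (2, 3, 0)

Derivation:
step 0: pivot -3 → sign −
step 1: pivot -17 → sign −
step 2: pivot 19/17 → sign +
step 3: pivot -6/19 → sign −
step 4: pivot 2/3 → sign +
signature = (2, 3, 0)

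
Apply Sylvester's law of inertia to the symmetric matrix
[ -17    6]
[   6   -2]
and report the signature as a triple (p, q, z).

step 0: pivot -17 → sign −
step 1: pivot 2/17 → sign +
signature = (1, 1, 0)

Answer: (1, 1, 0)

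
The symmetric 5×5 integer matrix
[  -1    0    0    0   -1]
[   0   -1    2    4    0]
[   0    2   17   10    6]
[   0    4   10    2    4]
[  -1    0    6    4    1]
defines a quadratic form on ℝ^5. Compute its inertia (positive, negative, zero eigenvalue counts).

Answer: (2, 3, 0)

Derivation:
step 0: pivot -1 → sign −
step 1: pivot -1 → sign −
step 2: pivot 21 → sign +
step 3: pivot 18/7 → sign +
step 4: pivot -2/9 → sign −
signature = (2, 3, 0)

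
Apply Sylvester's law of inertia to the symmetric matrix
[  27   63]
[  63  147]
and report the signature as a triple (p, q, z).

step 0: pivot 27 → sign +
step 1: row/col 1 already zero → sign 0
signature = (1, 0, 1)

Answer: (1, 0, 1)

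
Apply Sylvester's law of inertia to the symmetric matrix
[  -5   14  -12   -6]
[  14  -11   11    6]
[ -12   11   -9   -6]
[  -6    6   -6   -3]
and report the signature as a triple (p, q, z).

step 0: pivot -5 → sign −
step 1: pivot 141/5 → sign +
step 2: pivot 238/141 → sign +
step 3: pivot 3/119 → sign +
signature = (3, 1, 0)

Answer: (3, 1, 0)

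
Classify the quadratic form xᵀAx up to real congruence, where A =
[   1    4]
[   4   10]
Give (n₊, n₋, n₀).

Answer: (1, 1, 0)

Derivation:
step 0: pivot 1 → sign +
step 1: pivot -6 → sign −
signature = (1, 1, 0)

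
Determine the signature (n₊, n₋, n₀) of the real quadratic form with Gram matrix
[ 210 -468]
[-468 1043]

step 0: pivot 210 → sign +
step 1: pivot 1/35 → sign +
signature = (2, 0, 0)

Answer: (2, 0, 0)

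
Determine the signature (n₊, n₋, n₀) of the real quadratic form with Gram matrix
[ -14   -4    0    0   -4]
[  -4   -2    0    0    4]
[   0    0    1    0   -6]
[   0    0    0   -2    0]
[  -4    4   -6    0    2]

step 0: pivot -14 → sign −
step 1: pivot -6/7 → sign −
step 2: pivot 1 → sign +
step 3: pivot -2 → sign −
step 4: pivot -2 → sign −
signature = (1, 4, 0)

Answer: (1, 4, 0)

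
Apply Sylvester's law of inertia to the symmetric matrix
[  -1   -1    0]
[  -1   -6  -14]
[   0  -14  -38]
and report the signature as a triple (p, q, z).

step 0: pivot -1 → sign −
step 1: pivot -5 → sign −
step 2: pivot 6/5 → sign +
signature = (1, 2, 0)

Answer: (1, 2, 0)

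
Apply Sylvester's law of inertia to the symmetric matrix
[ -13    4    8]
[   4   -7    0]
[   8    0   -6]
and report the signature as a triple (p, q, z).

step 0: pivot -13 → sign −
step 1: pivot -75/13 → sign −
step 2: pivot -2/75 → sign −
signature = (0, 3, 0)

Answer: (0, 3, 0)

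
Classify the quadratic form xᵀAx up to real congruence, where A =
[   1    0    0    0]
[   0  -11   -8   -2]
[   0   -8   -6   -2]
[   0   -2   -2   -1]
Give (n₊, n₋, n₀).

step 0: pivot 1 → sign +
step 1: pivot -11 → sign −
step 2: pivot -2/11 → sign −
step 3: pivot 1 → sign +
signature = (2, 2, 0)

Answer: (2, 2, 0)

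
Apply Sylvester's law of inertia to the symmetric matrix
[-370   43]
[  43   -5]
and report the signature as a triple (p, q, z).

Answer: (0, 2, 0)

Derivation:
step 0: pivot -370 → sign −
step 1: pivot -1/370 → sign −
signature = (0, 2, 0)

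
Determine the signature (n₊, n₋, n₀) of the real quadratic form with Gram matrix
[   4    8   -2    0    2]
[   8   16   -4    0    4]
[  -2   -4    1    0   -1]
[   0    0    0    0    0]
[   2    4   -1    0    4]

Answer: (2, 0, 3)

Derivation:
step 0: pivot 4 → sign +
step 1: pivot 3 → sign +
step 2: row/col 2 already zero → sign 0
step 3: row/col 3 already zero → sign 0
step 4: row/col 4 already zero → sign 0
signature = (2, 0, 3)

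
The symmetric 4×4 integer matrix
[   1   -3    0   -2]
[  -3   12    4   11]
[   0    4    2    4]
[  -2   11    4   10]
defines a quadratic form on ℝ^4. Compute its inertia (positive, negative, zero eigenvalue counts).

Answer: (2, 2, 0)

Derivation:
step 0: pivot 1 → sign +
step 1: pivot 3 → sign +
step 2: pivot -10/3 → sign −
step 3: pivot -1/5 → sign −
signature = (2, 2, 0)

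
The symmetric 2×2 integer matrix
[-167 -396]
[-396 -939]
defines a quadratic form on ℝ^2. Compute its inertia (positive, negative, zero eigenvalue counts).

Answer: (1, 1, 0)

Derivation:
step 0: pivot -167 → sign −
step 1: pivot 3/167 → sign +
signature = (1, 1, 0)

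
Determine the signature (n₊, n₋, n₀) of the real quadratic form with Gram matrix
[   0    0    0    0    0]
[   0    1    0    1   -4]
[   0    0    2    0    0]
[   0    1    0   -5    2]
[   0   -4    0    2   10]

step 0: pivot 1 → sign +
step 1: pivot 2 → sign +
step 2: pivot -6 → sign −
step 3: row/col 3 already zero → sign 0
step 4: row/col 4 already zero → sign 0
signature = (2, 1, 2)

Answer: (2, 1, 2)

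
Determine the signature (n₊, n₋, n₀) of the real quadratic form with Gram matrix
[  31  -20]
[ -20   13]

Answer: (2, 0, 0)

Derivation:
step 0: pivot 31 → sign +
step 1: pivot 3/31 → sign +
signature = (2, 0, 0)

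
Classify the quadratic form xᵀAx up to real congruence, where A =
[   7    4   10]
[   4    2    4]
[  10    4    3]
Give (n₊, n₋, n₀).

Answer: (1, 2, 0)

Derivation:
step 0: pivot 7 → sign +
step 1: pivot -2/7 → sign −
step 2: pivot -1 → sign −
signature = (1, 2, 0)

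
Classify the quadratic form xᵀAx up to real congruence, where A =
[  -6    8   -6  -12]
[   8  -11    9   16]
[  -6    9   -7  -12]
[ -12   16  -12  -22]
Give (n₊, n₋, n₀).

step 0: pivot -6 → sign −
step 1: pivot -1/3 → sign −
step 2: pivot 2 → sign +
step 3: pivot 2 → sign +
signature = (2, 2, 0)

Answer: (2, 2, 0)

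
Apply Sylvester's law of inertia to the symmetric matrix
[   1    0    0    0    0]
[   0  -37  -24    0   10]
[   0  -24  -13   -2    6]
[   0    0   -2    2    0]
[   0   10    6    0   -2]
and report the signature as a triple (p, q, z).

step 0: pivot 1 → sign +
step 1: pivot -37 → sign −
step 2: pivot 95/37 → sign +
step 3: pivot 42/95 → sign +
step 4: pivot 2/7 → sign +
signature = (4, 1, 0)

Answer: (4, 1, 0)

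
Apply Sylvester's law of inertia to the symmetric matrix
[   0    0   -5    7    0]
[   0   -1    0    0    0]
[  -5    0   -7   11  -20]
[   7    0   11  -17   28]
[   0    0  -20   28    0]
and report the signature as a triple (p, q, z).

step 0: pivot -1 → sign −
step 1: pivot -7 → sign −
step 2: pivot 25/7 → sign +
step 3: pivot 2/25 → sign +
step 4: row/col 4 already zero → sign 0
signature = (2, 2, 1)

Answer: (2, 2, 1)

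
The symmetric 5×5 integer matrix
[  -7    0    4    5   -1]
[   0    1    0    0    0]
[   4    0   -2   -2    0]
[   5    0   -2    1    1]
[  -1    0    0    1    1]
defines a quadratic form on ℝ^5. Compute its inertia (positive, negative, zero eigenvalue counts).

Answer: (3, 2, 0)

Derivation:
step 0: pivot -7 → sign −
step 1: pivot 1 → sign +
step 2: pivot 2/7 → sign +
step 3: pivot 2 → sign +
step 4: pivot -2 → sign −
signature = (3, 2, 0)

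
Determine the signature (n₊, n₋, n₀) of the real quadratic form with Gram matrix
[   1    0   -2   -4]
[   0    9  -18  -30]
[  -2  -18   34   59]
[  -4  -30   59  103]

step 0: pivot 1 → sign +
step 1: pivot 9 → sign +
step 2: pivot -6 → sign −
step 3: pivot 1/2 → sign +
signature = (3, 1, 0)

Answer: (3, 1, 0)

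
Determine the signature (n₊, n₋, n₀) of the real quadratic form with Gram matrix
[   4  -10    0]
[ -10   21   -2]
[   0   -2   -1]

Answer: (1, 1, 1)

Derivation:
step 0: pivot 4 → sign +
step 1: pivot -4 → sign −
step 2: row/col 2 already zero → sign 0
signature = (1, 1, 1)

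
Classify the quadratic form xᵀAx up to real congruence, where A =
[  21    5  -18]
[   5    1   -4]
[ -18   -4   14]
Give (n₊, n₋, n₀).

Answer: (1, 2, 0)

Derivation:
step 0: pivot 21 → sign +
step 1: pivot -4/21 → sign −
step 2: pivot -1 → sign −
signature = (1, 2, 0)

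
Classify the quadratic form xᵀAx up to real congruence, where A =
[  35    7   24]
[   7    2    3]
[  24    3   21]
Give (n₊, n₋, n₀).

step 0: pivot 35 → sign +
step 1: pivot 3/5 → sign +
step 2: pivot -6/7 → sign −
signature = (2, 1, 0)

Answer: (2, 1, 0)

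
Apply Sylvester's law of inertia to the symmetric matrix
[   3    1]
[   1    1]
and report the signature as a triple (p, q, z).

Answer: (2, 0, 0)

Derivation:
step 0: pivot 3 → sign +
step 1: pivot 2/3 → sign +
signature = (2, 0, 0)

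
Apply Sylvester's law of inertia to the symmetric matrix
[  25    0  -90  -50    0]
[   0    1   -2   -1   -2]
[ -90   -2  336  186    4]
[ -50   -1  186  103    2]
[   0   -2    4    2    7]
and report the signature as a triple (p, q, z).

Answer: (4, 0, 1)

Derivation:
step 0: pivot 25 → sign +
step 1: pivot 1 → sign +
step 2: pivot 8 → sign +
step 3: pivot 3 → sign +
step 4: row/col 4 already zero → sign 0
signature = (4, 0, 1)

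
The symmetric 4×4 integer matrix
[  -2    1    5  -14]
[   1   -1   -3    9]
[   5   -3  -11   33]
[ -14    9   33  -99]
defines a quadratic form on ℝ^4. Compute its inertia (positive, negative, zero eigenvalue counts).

step 0: pivot -2 → sign −
step 1: pivot -1/2 → sign −
step 2: pivot 2 → sign +
step 3: pivot -1 → sign −
signature = (1, 3, 0)

Answer: (1, 3, 0)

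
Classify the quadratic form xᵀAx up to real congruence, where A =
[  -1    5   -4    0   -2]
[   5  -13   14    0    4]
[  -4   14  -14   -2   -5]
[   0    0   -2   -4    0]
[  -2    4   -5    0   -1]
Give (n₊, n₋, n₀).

Answer: (1, 2, 2)

Derivation:
step 0: pivot -1 → sign −
step 1: pivot 12 → sign +
step 2: pivot -1 → sign −
step 3: row/col 3 already zero → sign 0
step 4: row/col 4 already zero → sign 0
signature = (1, 2, 2)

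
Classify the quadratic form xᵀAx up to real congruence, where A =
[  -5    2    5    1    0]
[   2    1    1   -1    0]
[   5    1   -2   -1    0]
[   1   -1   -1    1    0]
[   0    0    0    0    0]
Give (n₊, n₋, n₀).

Answer: (2, 2, 1)

Derivation:
step 0: pivot -5 → sign −
step 1: pivot 9/5 → sign +
step 2: pivot -2 → sign −
step 3: pivot 3/2 → sign +
step 4: row/col 4 already zero → sign 0
signature = (2, 2, 1)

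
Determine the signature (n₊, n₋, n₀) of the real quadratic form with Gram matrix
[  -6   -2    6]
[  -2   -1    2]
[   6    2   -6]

Answer: (0, 2, 1)

Derivation:
step 0: pivot -6 → sign −
step 1: pivot -1/3 → sign −
step 2: row/col 2 already zero → sign 0
signature = (0, 2, 1)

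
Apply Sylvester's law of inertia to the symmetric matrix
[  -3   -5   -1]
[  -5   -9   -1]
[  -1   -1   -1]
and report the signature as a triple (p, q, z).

Answer: (0, 2, 1)

Derivation:
step 0: pivot -3 → sign −
step 1: pivot -2/3 → sign −
step 2: row/col 2 already zero → sign 0
signature = (0, 2, 1)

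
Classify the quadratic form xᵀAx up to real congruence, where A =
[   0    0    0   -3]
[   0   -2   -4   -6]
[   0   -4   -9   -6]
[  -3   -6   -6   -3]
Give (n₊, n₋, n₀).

Answer: (1, 3, 0)

Derivation:
step 0: pivot -2 → sign −
step 1: pivot -1 → sign −
step 2: pivot 51 → sign +
step 3: pivot -3/17 → sign −
signature = (1, 3, 0)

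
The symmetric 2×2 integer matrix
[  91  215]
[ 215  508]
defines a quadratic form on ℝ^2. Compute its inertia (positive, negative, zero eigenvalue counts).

step 0: pivot 91 → sign +
step 1: pivot 3/91 → sign +
signature = (2, 0, 0)

Answer: (2, 0, 0)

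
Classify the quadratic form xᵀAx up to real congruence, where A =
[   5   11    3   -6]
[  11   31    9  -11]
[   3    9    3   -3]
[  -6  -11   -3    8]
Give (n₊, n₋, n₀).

step 0: pivot 5 → sign +
step 1: pivot 34/5 → sign +
step 2: pivot 6/17 → sign +
step 3: row/col 3 already zero → sign 0
signature = (3, 0, 1)

Answer: (3, 0, 1)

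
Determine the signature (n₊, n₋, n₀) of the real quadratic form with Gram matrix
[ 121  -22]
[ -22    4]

step 0: pivot 121 → sign +
step 1: row/col 1 already zero → sign 0
signature = (1, 0, 1)

Answer: (1, 0, 1)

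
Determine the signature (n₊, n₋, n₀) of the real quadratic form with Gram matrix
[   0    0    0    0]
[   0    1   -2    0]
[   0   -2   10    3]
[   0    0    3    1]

Answer: (2, 1, 1)

Derivation:
step 0: pivot 1 → sign +
step 1: pivot 6 → sign +
step 2: pivot -1/2 → sign −
step 3: row/col 3 already zero → sign 0
signature = (2, 1, 1)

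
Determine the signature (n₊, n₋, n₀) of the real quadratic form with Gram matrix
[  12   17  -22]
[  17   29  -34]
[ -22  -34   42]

Answer: (3, 0, 0)

Derivation:
step 0: pivot 12 → sign +
step 1: pivot 59/12 → sign +
step 2: pivot 2/59 → sign +
signature = (3, 0, 0)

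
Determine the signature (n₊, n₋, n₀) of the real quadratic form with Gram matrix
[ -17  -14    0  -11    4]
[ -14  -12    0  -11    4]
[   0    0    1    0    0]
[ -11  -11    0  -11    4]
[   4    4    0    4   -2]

step 0: pivot -17 → sign −
step 1: pivot -8/17 → sign −
step 2: pivot 1 → sign +
step 3: pivot 33/8 → sign +
step 4: pivot -6/11 → sign −
signature = (2, 3, 0)

Answer: (2, 3, 0)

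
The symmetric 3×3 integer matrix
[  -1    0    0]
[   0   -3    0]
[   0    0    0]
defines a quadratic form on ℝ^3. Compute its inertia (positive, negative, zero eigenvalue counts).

step 0: pivot -1 → sign −
step 1: pivot -3 → sign −
step 2: row/col 2 already zero → sign 0
signature = (0, 2, 1)

Answer: (0, 2, 1)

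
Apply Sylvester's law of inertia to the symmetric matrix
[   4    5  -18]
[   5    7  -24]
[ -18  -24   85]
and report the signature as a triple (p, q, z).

Answer: (3, 0, 0)

Derivation:
step 0: pivot 4 → sign +
step 1: pivot 3/4 → sign +
step 2: pivot 1 → sign +
signature = (3, 0, 0)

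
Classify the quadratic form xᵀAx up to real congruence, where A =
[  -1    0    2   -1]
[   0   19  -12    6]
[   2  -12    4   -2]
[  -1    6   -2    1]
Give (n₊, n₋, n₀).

step 0: pivot -1 → sign −
step 1: pivot 19 → sign +
step 2: pivot 8/19 → sign +
step 3: row/col 3 already zero → sign 0
signature = (2, 1, 1)

Answer: (2, 1, 1)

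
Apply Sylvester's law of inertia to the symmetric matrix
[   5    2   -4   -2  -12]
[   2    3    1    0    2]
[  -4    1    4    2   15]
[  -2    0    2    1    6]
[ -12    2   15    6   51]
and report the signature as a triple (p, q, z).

Answer: (3, 2, 0)

Derivation:
step 0: pivot 5 → sign +
step 1: pivot 11/5 → sign +
step 2: pivot -25/11 → sign −
step 3: pivot 1/25 → sign +
step 4: pivot -6 → sign −
signature = (3, 2, 0)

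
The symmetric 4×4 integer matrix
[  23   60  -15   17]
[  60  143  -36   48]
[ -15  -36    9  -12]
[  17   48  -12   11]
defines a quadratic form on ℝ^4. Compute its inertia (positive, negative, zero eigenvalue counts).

Answer: (1, 3, 0)

Derivation:
step 0: pivot 23 → sign +
step 1: pivot -311/23 → sign −
step 2: pivot -18/311 → sign −
step 3: pivot -1/2 → sign −
signature = (1, 3, 0)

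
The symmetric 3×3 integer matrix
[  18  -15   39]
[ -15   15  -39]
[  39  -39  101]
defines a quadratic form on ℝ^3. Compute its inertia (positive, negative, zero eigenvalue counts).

step 0: pivot 18 → sign +
step 1: pivot 5/2 → sign +
step 2: pivot -2/5 → sign −
signature = (2, 1, 0)

Answer: (2, 1, 0)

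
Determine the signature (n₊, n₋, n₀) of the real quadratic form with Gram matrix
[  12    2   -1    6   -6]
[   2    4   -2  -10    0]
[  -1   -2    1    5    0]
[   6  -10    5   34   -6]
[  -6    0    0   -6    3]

Answer: (2, 2, 1)

Derivation:
step 0: pivot 12 → sign +
step 1: pivot 11/3 → sign +
step 2: pivot -2 → sign −
step 3: pivot -3/11 → sign −
step 4: row/col 4 already zero → sign 0
signature = (2, 2, 1)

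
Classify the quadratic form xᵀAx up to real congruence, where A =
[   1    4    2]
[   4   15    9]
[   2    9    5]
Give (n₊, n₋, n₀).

step 0: pivot 1 → sign +
step 1: pivot -1 → sign −
step 2: pivot 2 → sign +
signature = (2, 1, 0)

Answer: (2, 1, 0)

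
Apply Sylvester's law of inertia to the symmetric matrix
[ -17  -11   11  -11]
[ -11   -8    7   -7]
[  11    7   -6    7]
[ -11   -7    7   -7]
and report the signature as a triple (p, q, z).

step 0: pivot -17 → sign −
step 1: pivot -15/17 → sign −
step 2: pivot 17/15 → sign +
step 3: pivot 2/17 → sign +
signature = (2, 2, 0)

Answer: (2, 2, 0)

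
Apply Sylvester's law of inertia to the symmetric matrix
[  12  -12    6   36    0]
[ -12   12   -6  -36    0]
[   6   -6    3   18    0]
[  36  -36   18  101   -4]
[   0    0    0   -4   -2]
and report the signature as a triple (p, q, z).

step 0: pivot 12 → sign +
step 1: pivot -7 → sign −
step 2: pivot 2/7 → sign +
step 3: row/col 3 already zero → sign 0
step 4: row/col 4 already zero → sign 0
signature = (2, 1, 2)

Answer: (2, 1, 2)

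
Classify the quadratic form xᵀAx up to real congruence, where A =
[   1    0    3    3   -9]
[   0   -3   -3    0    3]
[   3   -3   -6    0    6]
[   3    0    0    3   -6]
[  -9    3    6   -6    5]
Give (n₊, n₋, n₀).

Answer: (2, 3, 0)

Derivation:
step 0: pivot 1 → sign +
step 1: pivot -3 → sign −
step 2: pivot -12 → sign −
step 3: pivot 3/4 → sign +
step 4: pivot -1 → sign −
signature = (2, 3, 0)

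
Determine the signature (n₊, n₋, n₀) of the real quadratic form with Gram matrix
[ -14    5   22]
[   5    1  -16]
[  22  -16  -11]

Answer: (1, 2, 0)

Derivation:
step 0: pivot -14 → sign −
step 1: pivot 39/14 → sign +
step 2: pivot -3/13 → sign −
signature = (1, 2, 0)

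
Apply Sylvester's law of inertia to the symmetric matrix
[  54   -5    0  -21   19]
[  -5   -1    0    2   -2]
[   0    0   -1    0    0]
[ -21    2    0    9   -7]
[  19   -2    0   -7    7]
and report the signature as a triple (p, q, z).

Answer: (3, 2, 0)

Derivation:
step 0: pivot 54 → sign +
step 1: pivot -79/54 → sign −
step 2: pivot -1 → sign −
step 3: pivot 66/79 → sign +
step 4: pivot 2/11 → sign +
signature = (3, 2, 0)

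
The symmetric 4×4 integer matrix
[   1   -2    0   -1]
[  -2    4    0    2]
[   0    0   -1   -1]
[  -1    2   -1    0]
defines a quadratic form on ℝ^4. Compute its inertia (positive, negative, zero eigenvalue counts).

step 0: pivot 1 → sign +
step 1: pivot -1 → sign −
step 2: row/col 2 already zero → sign 0
step 3: row/col 3 already zero → sign 0
signature = (1, 1, 2)

Answer: (1, 1, 2)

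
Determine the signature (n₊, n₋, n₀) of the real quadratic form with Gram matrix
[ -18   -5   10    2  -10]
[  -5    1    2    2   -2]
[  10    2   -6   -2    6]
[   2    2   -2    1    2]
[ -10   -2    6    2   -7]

step 0: pivot -18 → sign −
step 1: pivot 43/18 → sign +
step 2: pivot -30/43 → sign −
step 3: pivot 3/5 → sign +
step 4: pivot -1 → sign −
signature = (2, 3, 0)

Answer: (2, 3, 0)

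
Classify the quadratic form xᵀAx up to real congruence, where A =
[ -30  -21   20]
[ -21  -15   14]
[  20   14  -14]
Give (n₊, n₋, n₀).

Answer: (0, 3, 0)

Derivation:
step 0: pivot -30 → sign −
step 1: pivot -3/10 → sign −
step 2: pivot -2/3 → sign −
signature = (0, 3, 0)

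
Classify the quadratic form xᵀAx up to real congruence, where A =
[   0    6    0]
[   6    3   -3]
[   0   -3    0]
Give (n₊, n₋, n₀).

step 0: pivot 3 → sign +
step 1: pivot -12 → sign −
step 2: row/col 2 already zero → sign 0
signature = (1, 1, 1)

Answer: (1, 1, 1)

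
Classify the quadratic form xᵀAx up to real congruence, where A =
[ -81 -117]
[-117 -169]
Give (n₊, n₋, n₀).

step 0: pivot -81 → sign −
step 1: row/col 1 already zero → sign 0
signature = (0, 1, 1)

Answer: (0, 1, 1)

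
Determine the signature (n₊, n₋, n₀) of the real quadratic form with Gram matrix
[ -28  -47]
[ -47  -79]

step 0: pivot -28 → sign −
step 1: pivot -3/28 → sign −
signature = (0, 2, 0)

Answer: (0, 2, 0)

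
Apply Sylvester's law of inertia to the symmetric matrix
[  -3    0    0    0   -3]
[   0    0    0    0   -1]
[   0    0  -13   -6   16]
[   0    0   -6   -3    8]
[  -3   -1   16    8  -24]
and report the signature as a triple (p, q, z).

Answer: (1, 4, 0)

Derivation:
step 0: pivot -3 → sign −
step 1: pivot -13 → sign −
step 2: pivot -3/13 → sign −
step 3: pivot 1/3 → sign +
step 4: pivot -3 → sign −
signature = (1, 4, 0)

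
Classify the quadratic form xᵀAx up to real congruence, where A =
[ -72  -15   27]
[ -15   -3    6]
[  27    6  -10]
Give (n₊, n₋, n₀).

Answer: (1, 2, 0)

Derivation:
step 0: pivot -72 → sign −
step 1: pivot 1/8 → sign +
step 2: pivot -1 → sign −
signature = (1, 2, 0)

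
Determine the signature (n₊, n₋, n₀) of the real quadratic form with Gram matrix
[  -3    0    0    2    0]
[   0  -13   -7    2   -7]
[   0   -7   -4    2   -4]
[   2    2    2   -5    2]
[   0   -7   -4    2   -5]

step 0: pivot -3 → sign −
step 1: pivot -13 → sign −
step 2: pivot -3/13 → sign −
step 3: pivot 1/3 → sign +
step 4: pivot -1 → sign −
signature = (1, 4, 0)

Answer: (1, 4, 0)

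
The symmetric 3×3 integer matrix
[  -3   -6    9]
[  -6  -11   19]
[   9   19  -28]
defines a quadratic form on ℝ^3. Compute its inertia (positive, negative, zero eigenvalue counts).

step 0: pivot -3 → sign −
step 1: pivot 1 → sign +
step 2: pivot -2 → sign −
signature = (1, 2, 0)

Answer: (1, 2, 0)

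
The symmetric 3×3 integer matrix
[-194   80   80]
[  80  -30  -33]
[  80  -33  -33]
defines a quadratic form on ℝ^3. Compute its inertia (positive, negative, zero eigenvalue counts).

step 0: pivot -194 → sign −
step 1: pivot 290/97 → sign +
step 2: pivot -3/290 → sign −
signature = (1, 2, 0)

Answer: (1, 2, 0)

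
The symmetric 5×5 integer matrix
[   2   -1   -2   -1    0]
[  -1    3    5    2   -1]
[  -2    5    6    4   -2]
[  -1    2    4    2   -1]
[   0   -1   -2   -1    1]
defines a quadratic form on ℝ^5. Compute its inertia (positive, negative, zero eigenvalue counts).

step 0: pivot 2 → sign +
step 1: pivot 5/2 → sign +
step 2: pivot -12/5 → sign −
step 3: pivot 3/4 → sign +
step 4: pivot 1/3 → sign +
signature = (4, 1, 0)

Answer: (4, 1, 0)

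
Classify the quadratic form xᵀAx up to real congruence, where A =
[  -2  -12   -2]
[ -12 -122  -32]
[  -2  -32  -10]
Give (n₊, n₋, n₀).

Answer: (0, 2, 1)

Derivation:
step 0: pivot -2 → sign −
step 1: pivot -50 → sign −
step 2: row/col 2 already zero → sign 0
signature = (0, 2, 1)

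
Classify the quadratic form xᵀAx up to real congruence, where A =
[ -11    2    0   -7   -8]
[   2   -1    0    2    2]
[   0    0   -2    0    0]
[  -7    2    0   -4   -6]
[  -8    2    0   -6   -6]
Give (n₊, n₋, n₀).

Answer: (2, 3, 0)

Derivation:
step 0: pivot -11 → sign −
step 1: pivot -7/11 → sign −
step 2: pivot -2 → sign −
step 3: pivot 9/7 → sign +
step 4: pivot 2/9 → sign +
signature = (2, 3, 0)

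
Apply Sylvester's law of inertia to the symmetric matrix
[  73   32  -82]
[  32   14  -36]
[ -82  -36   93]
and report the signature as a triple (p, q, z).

step 0: pivot 73 → sign +
step 1: pivot -2/73 → sign −
step 2: pivot 1 → sign +
signature = (2, 1, 0)

Answer: (2, 1, 0)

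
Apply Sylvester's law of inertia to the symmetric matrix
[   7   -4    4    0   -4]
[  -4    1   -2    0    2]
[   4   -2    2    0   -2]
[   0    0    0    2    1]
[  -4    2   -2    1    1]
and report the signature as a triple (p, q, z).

Answer: (2, 3, 0)

Derivation:
step 0: pivot 7 → sign +
step 1: pivot -9/7 → sign −
step 2: pivot -2/9 → sign −
step 3: pivot 2 → sign +
step 4: pivot -3/2 → sign −
signature = (2, 3, 0)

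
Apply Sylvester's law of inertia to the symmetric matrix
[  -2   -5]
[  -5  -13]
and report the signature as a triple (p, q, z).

step 0: pivot -2 → sign −
step 1: pivot -1/2 → sign −
signature = (0, 2, 0)

Answer: (0, 2, 0)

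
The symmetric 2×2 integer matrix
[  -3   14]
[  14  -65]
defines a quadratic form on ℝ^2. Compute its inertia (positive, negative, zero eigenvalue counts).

step 0: pivot -3 → sign −
step 1: pivot 1/3 → sign +
signature = (1, 1, 0)

Answer: (1, 1, 0)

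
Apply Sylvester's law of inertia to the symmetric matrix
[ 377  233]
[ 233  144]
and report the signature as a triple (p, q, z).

step 0: pivot 377 → sign +
step 1: pivot -1/377 → sign −
signature = (1, 1, 0)

Answer: (1, 1, 0)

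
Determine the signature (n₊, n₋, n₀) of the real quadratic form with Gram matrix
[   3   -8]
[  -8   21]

Answer: (1, 1, 0)

Derivation:
step 0: pivot 3 → sign +
step 1: pivot -1/3 → sign −
signature = (1, 1, 0)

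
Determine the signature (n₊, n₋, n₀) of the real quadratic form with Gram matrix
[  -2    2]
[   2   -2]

step 0: pivot -2 → sign −
step 1: row/col 1 already zero → sign 0
signature = (0, 1, 1)

Answer: (0, 1, 1)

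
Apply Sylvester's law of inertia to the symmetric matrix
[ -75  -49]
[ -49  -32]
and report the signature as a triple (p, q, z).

Answer: (1, 1, 0)

Derivation:
step 0: pivot -75 → sign −
step 1: pivot 1/75 → sign +
signature = (1, 1, 0)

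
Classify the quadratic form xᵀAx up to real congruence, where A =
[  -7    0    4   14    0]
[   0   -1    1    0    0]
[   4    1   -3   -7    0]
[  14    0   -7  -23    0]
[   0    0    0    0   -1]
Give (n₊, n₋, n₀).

Answer: (2, 3, 0)

Derivation:
step 0: pivot -7 → sign −
step 1: pivot -1 → sign −
step 2: pivot 2/7 → sign +
step 3: pivot 3/2 → sign +
step 4: pivot -1 → sign −
signature = (2, 3, 0)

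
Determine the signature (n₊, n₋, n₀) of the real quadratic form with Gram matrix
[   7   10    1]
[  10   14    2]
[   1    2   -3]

step 0: pivot 7 → sign +
step 1: pivot -2/7 → sign −
step 2: pivot -2 → sign −
signature = (1, 2, 0)

Answer: (1, 2, 0)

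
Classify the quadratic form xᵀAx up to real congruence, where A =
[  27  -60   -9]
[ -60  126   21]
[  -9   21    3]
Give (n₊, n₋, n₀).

Answer: (2, 1, 0)

Derivation:
step 0: pivot 27 → sign +
step 1: pivot -22/3 → sign −
step 2: pivot 3/22 → sign +
signature = (2, 1, 0)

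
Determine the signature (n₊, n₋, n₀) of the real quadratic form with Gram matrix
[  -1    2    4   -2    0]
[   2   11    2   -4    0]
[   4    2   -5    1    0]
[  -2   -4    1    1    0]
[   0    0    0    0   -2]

Answer: (3, 2, 0)

Derivation:
step 0: pivot -1 → sign −
step 1: pivot 15 → sign +
step 2: pivot 13/3 → sign +
step 3: pivot 6/65 → sign +
step 4: pivot -2 → sign −
signature = (3, 2, 0)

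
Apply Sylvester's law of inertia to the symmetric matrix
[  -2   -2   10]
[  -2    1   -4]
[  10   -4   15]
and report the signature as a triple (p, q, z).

Answer: (1, 2, 0)

Derivation:
step 0: pivot -2 → sign −
step 1: pivot 3 → sign +
step 2: pivot -1/3 → sign −
signature = (1, 2, 0)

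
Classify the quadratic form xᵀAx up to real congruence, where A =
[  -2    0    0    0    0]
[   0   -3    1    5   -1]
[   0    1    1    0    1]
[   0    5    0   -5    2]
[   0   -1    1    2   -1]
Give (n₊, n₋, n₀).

step 0: pivot -2 → sign −
step 1: pivot -3 → sign −
step 2: pivot 4/3 → sign +
step 3: pivot 5/4 → sign +
step 4: pivot -6/5 → sign −
signature = (2, 3, 0)

Answer: (2, 3, 0)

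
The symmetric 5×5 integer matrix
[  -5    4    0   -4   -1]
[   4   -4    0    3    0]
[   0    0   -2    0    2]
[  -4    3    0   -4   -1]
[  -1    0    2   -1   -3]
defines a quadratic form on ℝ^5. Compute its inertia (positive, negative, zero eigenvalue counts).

Answer: (0, 4, 1)

Derivation:
step 0: pivot -5 → sign −
step 1: pivot -4/5 → sign −
step 2: pivot -2 → sign −
step 3: pivot -3/4 → sign −
step 4: row/col 4 already zero → sign 0
signature = (0, 4, 1)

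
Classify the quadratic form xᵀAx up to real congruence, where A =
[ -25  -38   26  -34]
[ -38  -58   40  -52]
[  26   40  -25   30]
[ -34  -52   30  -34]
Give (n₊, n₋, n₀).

step 0: pivot -25 → sign −
step 1: pivot -6/25 → sign −
step 2: pivot 3 → sign +
step 3: pivot 2/3 → sign +
signature = (2, 2, 0)

Answer: (2, 2, 0)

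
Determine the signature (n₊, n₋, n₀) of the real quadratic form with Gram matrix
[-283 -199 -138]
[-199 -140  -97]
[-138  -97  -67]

step 0: pivot -283 → sign −
step 1: pivot -19/283 → sign −
step 2: pivot 6/19 → sign +
signature = (1, 2, 0)

Answer: (1, 2, 0)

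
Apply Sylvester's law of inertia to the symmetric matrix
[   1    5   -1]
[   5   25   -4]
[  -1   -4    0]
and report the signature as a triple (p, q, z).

step 0: pivot 1 → sign +
step 1: pivot -1 → sign −
step 2: pivot 1 → sign +
signature = (2, 1, 0)

Answer: (2, 1, 0)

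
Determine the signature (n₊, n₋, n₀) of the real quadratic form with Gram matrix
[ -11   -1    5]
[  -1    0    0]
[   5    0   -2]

step 0: pivot -11 → sign −
step 1: pivot 1/11 → sign +
step 2: pivot -2 → sign −
signature = (1, 2, 0)

Answer: (1, 2, 0)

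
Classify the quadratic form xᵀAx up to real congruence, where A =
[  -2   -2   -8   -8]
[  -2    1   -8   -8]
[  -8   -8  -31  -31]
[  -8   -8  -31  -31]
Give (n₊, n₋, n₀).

step 0: pivot -2 → sign −
step 1: pivot 3 → sign +
step 2: pivot 1 → sign +
step 3: row/col 3 already zero → sign 0
signature = (2, 1, 1)

Answer: (2, 1, 1)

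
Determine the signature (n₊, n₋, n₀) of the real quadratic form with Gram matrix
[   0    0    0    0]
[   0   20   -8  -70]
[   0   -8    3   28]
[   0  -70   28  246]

Answer: (2, 1, 1)

Derivation:
step 0: pivot 20 → sign +
step 1: pivot -1/5 → sign −
step 2: pivot 1 → sign +
step 3: row/col 3 already zero → sign 0
signature = (2, 1, 1)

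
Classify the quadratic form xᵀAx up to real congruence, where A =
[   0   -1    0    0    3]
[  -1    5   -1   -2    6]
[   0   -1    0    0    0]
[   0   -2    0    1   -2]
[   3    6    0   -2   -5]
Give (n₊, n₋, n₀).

Answer: (3, 2, 0)

Derivation:
step 0: pivot 5 → sign +
step 1: pivot -1/5 → sign −
step 2: pivot 1 → sign +
step 3: pivot 12 → sign +
step 4: pivot -3/4 → sign −
signature = (3, 2, 0)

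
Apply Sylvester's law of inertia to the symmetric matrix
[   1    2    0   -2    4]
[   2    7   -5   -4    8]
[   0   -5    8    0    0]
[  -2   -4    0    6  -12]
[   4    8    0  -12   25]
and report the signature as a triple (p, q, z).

Answer: (4, 1, 0)

Derivation:
step 0: pivot 1 → sign +
step 1: pivot 3 → sign +
step 2: pivot -1/3 → sign −
step 3: pivot 2 → sign +
step 4: pivot 1 → sign +
signature = (4, 1, 0)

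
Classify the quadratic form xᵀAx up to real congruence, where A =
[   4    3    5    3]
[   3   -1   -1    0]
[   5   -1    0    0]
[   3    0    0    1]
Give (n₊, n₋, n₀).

step 0: pivot 4 → sign +
step 1: pivot -13/4 → sign −
step 2: pivot 9/13 → sign +
step 3: row/col 3 already zero → sign 0
signature = (2, 1, 1)

Answer: (2, 1, 1)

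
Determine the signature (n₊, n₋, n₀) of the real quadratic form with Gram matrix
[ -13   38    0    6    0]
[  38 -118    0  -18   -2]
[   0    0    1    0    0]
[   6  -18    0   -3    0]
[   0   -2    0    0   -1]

Answer: (1, 4, 0)

Derivation:
step 0: pivot -13 → sign −
step 1: pivot -90/13 → sign −
step 2: pivot 1 → sign +
step 3: pivot -1/5 → sign −
step 4: pivot -1/3 → sign −
signature = (1, 4, 0)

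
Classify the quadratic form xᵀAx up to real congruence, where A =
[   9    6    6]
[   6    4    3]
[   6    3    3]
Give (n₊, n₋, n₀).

Answer: (2, 1, 0)

Derivation:
step 0: pivot 9 → sign +
step 1: pivot -1 → sign −
step 2: pivot 1 → sign +
signature = (2, 1, 0)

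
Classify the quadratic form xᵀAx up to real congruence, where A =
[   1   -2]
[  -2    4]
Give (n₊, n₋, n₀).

step 0: pivot 1 → sign +
step 1: row/col 1 already zero → sign 0
signature = (1, 0, 1)

Answer: (1, 0, 1)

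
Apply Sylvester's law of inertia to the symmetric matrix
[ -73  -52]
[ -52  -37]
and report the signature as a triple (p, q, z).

step 0: pivot -73 → sign −
step 1: pivot 3/73 → sign +
signature = (1, 1, 0)

Answer: (1, 1, 0)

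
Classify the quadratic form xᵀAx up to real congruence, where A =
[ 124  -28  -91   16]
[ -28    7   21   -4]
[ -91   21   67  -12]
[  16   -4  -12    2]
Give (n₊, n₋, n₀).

Answer: (2, 2, 0)

Derivation:
step 0: pivot 124 → sign +
step 1: pivot 21/31 → sign +
step 2: pivot -1/12 → sign −
step 3: pivot -2/7 → sign −
signature = (2, 2, 0)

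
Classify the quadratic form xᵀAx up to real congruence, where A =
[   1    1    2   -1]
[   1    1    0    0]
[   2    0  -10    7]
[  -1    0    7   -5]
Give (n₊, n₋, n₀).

Answer: (2, 2, 0)

Derivation:
step 0: pivot 1 → sign +
step 1: pivot -14 → sign −
step 2: pivot 2/7 → sign +
step 3: pivot -1/2 → sign −
signature = (2, 2, 0)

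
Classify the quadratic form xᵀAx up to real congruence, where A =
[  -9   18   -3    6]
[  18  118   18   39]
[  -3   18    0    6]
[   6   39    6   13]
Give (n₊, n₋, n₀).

step 0: pivot -9 → sign −
step 1: pivot 154 → sign +
step 2: pivot 5/77 → sign +
step 3: pivot 1/10 → sign +
signature = (3, 1, 0)

Answer: (3, 1, 0)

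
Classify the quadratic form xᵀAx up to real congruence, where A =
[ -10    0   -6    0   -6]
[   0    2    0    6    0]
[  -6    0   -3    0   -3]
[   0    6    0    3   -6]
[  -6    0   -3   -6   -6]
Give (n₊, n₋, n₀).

Answer: (2, 3, 0)

Derivation:
step 0: pivot -10 → sign −
step 1: pivot 2 → sign +
step 2: pivot 3/5 → sign +
step 3: pivot -15 → sign −
step 4: pivot -3/5 → sign −
signature = (2, 3, 0)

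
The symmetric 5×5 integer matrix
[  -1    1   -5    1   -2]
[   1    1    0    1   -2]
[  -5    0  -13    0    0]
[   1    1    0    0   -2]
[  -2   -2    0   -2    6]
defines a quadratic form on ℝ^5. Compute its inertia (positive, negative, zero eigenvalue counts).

Answer: (2, 3, 0)

Derivation:
step 0: pivot -1 → sign −
step 1: pivot 2 → sign +
step 2: pivot -1/2 → sign −
step 3: pivot -1 → sign −
step 4: pivot 2 → sign +
signature = (2, 3, 0)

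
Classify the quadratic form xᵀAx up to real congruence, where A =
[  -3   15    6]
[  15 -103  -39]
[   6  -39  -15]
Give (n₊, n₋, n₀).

Answer: (0, 3, 0)

Derivation:
step 0: pivot -3 → sign −
step 1: pivot -28 → sign −
step 2: pivot -3/28 → sign −
signature = (0, 3, 0)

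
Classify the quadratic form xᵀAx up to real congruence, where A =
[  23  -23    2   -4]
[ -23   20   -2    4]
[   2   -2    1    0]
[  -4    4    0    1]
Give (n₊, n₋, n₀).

step 0: pivot 23 → sign +
step 1: pivot -3 → sign −
step 2: pivot 19/23 → sign +
step 3: pivot 3/19 → sign +
signature = (3, 1, 0)

Answer: (3, 1, 0)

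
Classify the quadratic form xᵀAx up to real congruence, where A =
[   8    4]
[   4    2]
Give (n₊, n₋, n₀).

step 0: pivot 8 → sign +
step 1: row/col 1 already zero → sign 0
signature = (1, 0, 1)

Answer: (1, 0, 1)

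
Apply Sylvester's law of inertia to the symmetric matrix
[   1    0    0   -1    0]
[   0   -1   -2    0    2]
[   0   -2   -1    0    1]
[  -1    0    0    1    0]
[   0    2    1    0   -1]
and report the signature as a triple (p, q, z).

step 0: pivot 1 → sign +
step 1: pivot -1 → sign −
step 2: pivot 3 → sign +
step 3: row/col 3 already zero → sign 0
step 4: row/col 4 already zero → sign 0
signature = (2, 1, 2)

Answer: (2, 1, 2)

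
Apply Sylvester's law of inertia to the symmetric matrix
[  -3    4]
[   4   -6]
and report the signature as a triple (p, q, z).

Answer: (0, 2, 0)

Derivation:
step 0: pivot -3 → sign −
step 1: pivot -2/3 → sign −
signature = (0, 2, 0)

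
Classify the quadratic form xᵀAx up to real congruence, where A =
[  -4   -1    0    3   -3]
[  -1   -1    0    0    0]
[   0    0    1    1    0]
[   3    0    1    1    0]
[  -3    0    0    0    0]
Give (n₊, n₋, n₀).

step 0: pivot -4 → sign −
step 1: pivot -3/4 → sign −
step 2: pivot 1 → sign +
step 3: pivot 3 → sign +
step 4: row/col 4 already zero → sign 0
signature = (2, 2, 1)

Answer: (2, 2, 1)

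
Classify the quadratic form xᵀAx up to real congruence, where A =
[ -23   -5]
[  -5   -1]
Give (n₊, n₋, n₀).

step 0: pivot -23 → sign −
step 1: pivot 2/23 → sign +
signature = (1, 1, 0)

Answer: (1, 1, 0)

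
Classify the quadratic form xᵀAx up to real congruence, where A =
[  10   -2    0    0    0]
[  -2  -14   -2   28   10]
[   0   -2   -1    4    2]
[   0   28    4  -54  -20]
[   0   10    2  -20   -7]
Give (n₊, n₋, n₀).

step 0: pivot 10 → sign +
step 1: pivot -72/5 → sign −
step 2: pivot -13/18 → sign −
step 3: pivot 6/13 → sign +
step 4: row/col 4 already zero → sign 0
signature = (2, 2, 1)

Answer: (2, 2, 1)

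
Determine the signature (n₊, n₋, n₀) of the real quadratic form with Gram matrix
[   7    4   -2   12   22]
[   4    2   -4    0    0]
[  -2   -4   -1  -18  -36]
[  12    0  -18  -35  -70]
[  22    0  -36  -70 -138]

step 0: pivot 7 → sign +
step 1: pivot -2/7 → sign −
step 2: pivot 27 → sign +
step 3: pivot 1 → sign +
step 4: pivot 2/3 → sign +
signature = (4, 1, 0)

Answer: (4, 1, 0)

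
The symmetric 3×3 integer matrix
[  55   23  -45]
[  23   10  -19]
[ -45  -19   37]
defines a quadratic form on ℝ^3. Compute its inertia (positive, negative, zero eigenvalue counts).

Answer: (3, 0, 0)

Derivation:
step 0: pivot 55 → sign +
step 1: pivot 21/55 → sign +
step 2: pivot 2/21 → sign +
signature = (3, 0, 0)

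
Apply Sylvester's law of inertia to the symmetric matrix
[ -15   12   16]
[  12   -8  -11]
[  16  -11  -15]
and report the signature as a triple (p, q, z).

Answer: (2, 1, 0)

Derivation:
step 0: pivot -15 → sign −
step 1: pivot 8/5 → sign +
step 2: pivot 1/24 → sign +
signature = (2, 1, 0)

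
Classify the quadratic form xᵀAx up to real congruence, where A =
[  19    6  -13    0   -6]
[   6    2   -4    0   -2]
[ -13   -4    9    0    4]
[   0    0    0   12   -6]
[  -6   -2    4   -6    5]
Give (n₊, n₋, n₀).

Answer: (3, 0, 2)

Derivation:
step 0: pivot 19 → sign +
step 1: pivot 2/19 → sign +
step 2: pivot 12 → sign +
step 3: row/col 3 already zero → sign 0
step 4: row/col 4 already zero → sign 0
signature = (3, 0, 2)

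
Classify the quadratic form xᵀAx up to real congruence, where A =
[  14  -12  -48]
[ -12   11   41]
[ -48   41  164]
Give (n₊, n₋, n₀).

Answer: (2, 1, 0)

Derivation:
step 0: pivot 14 → sign +
step 1: pivot 5/7 → sign +
step 2: pivot -3/5 → sign −
signature = (2, 1, 0)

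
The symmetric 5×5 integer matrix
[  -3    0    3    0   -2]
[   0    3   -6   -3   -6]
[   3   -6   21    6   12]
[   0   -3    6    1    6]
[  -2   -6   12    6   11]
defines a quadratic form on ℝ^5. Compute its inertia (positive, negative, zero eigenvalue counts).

step 0: pivot -3 → sign −
step 1: pivot 3 → sign +
step 2: pivot 12 → sign +
step 3: pivot -2 → sign −
step 4: row/col 4 already zero → sign 0
signature = (2, 2, 1)

Answer: (2, 2, 1)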